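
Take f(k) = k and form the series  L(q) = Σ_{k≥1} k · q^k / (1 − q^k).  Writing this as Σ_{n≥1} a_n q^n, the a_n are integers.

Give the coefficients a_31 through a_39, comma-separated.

32, 63, 48, 54, 48, 91, 38, 60, 56

q^31  k|31↦f(k): 1:1 31:31  a_31=32
[q^32] f(32)=32,f(16)=16,f(8)=8,f(4)=4,f(2)=2,f(1)=1 ⇒ 63
d|33:{33,11,3,1}  Σf=33+11+3+1=48
d|34:{34,17,2,1}  Σf=34+17+2+1=54
q^35  k|35↦f(k): 35:35 7:7 5:5 1:1  a_35=48
n=36: 1·36 2·18 3·12 4·9 6·6 9·4 12·3 18·2 36·1  f→[1+2+3+4+6+9+12+18+36]=91
n=37: 1·37 37·1  f→[1+37]=38
q^38  k|38↦f(k): 1:1 2:2 19:19 38:38  a_38=60
[q^39] f(39)=39,f(13)=13,f(3)=3,f(1)=1 ⇒ 56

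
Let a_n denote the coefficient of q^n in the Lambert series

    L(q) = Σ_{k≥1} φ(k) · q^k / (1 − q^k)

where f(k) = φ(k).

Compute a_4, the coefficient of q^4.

d|4:{1,2,4}  Σφ=1+1+2=4

a_4 = 4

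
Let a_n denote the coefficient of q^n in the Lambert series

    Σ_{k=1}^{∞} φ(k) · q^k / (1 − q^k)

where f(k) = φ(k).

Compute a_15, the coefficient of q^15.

n=15: 15·1 5·3 3·5 1·15  φ→[8+4+2+1]=15

a_15 = 15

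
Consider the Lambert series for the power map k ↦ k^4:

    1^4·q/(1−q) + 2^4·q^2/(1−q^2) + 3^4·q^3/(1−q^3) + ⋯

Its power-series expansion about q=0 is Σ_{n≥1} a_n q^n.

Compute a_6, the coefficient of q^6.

q^6  k|6↦f(k): 1:1 2:16 3:81 6:1296  a_6=1394

a_6 = 1394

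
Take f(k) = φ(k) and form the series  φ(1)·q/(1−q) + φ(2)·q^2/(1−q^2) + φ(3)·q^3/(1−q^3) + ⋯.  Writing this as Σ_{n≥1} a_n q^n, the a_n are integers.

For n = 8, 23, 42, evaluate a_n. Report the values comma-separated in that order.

[q^8] φ(8)=4,φ(4)=2,φ(2)=1,φ(1)=1 ⇒ 8
[q^23] φ(23)=22,φ(1)=1 ⇒ 23
n=42: 1·42 2·21 3·14 6·7 7·6 14·3 21·2 42·1  φ→[1+1+2+2+6+6+12+12]=42

8, 23, 42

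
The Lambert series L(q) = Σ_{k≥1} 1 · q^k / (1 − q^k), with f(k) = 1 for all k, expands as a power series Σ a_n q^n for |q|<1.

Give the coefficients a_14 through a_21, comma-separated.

4, 4, 5, 2, 6, 2, 6, 4

n=14: 14·1 7·2 2·7 1·14  f→[1+1+1+1]=4
[q^15] f(15)=1,f(5)=1,f(3)=1,f(1)=1 ⇒ 4
[q^16] f(1)=1,f(2)=1,f(4)=1,f(8)=1,f(16)=1 ⇒ 5
n=17: 17·1 1·17  f→[1+1]=2
n=18: 1·18 2·9 3·6 6·3 9·2 18·1  f→[1+1+1+1+1+1]=6
d|19:{19,1}  Σf=1+1=2
[q^20] f(1)=1,f(2)=1,f(4)=1,f(5)=1,f(10)=1,f(20)=1 ⇒ 6
[q^21] f(21)=1,f(7)=1,f(3)=1,f(1)=1 ⇒ 4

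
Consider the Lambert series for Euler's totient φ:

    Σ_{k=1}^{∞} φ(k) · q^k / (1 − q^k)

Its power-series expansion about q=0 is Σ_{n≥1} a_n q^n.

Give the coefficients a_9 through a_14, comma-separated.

d|9:{1,3,9}  Σφ=1+2+6=9
q^10  k|10↦φ(k): 1:1 2:1 5:4 10:4  a_10=10
q^11  k|11↦φ(k): 11:10 1:1  a_11=11
q^12  k|12↦φ(k): 12:4 6:2 4:2 3:2 2:1 1:1  a_12=12
[q^13] φ(1)=1,φ(13)=12 ⇒ 13
n=14: 14·1 7·2 2·7 1·14  φ→[6+6+1+1]=14

9, 10, 11, 12, 13, 14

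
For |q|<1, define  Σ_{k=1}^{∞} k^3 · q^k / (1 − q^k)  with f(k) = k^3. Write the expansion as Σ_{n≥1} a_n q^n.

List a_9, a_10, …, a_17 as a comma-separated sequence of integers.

d|9:{1,3,9}  Σf=1+27+729=757
d|10:{1,2,5,10}  Σf=1+8+125+1000=1134
q^11  k|11↦f(k): 1:1 11:1331  a_11=1332
d|12:{1,2,3,4,6,12}  Σf=1+8+27+64+216+1728=2044
[q^13] f(13)=2197,f(1)=1 ⇒ 2198
d|14:{14,7,2,1}  Σf=2744+343+8+1=3096
[q^15] f(15)=3375,f(5)=125,f(3)=27,f(1)=1 ⇒ 3528
n=16: 1·16 2·8 4·4 8·2 16·1  f→[1+8+64+512+4096]=4681
q^17  k|17↦f(k): 1:1 17:4913  a_17=4914

757, 1134, 1332, 2044, 2198, 3096, 3528, 4681, 4914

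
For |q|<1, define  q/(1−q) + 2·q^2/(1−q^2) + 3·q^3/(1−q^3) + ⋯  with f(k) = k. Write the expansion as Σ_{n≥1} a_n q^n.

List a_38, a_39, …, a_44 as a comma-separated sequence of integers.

60, 56, 90, 42, 96, 44, 84

n=38: 1·38 2·19 19·2 38·1  f→[1+2+19+38]=60
n=39: 39·1 13·3 3·13 1·39  f→[39+13+3+1]=56
d|40:{1,2,4,5,8,10,20,40}  Σf=1+2+4+5+8+10+20+40=90
q^41  k|41↦f(k): 1:1 41:41  a_41=42
n=42: 1·42 2·21 3·14 6·7 7·6 14·3 21·2 42·1  f→[1+2+3+6+7+14+21+42]=96
d|43:{43,1}  Σf=43+1=44
n=44: 44·1 22·2 11·4 4·11 2·22 1·44  f→[44+22+11+4+2+1]=84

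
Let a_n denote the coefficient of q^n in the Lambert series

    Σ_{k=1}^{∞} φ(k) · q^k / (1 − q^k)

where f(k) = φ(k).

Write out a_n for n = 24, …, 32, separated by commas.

[q^24] φ(24)=8,φ(12)=4,φ(8)=4,φ(6)=2,φ(4)=2,φ(3)=2,φ(2)=1,φ(1)=1 ⇒ 24
q^25  k|25↦φ(k): 1:1 5:4 25:20  a_25=25
[q^26] φ(26)=12,φ(13)=12,φ(2)=1,φ(1)=1 ⇒ 26
n=27: 1·27 3·9 9·3 27·1  φ→[1+2+6+18]=27
n=28: 1·28 2·14 4·7 7·4 14·2 28·1  φ→[1+1+2+6+6+12]=28
n=29: 1·29 29·1  φ→[1+28]=29
n=30: 1·30 2·15 3·10 5·6 6·5 10·3 15·2 30·1  φ→[1+1+2+4+2+4+8+8]=30
[q^31] φ(31)=30,φ(1)=1 ⇒ 31
n=32: 1·32 2·16 4·8 8·4 16·2 32·1  φ→[1+1+2+4+8+16]=32

24, 25, 26, 27, 28, 29, 30, 31, 32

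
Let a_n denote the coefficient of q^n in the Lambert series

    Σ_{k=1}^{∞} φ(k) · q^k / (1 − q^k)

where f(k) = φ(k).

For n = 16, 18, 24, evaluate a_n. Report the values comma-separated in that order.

q^16  k|16↦φ(k): 16:8 8:4 4:2 2:1 1:1  a_16=16
n=18: 18·1 9·2 6·3 3·6 2·9 1·18  φ→[6+6+2+2+1+1]=18
q^24  k|24↦φ(k): 24:8 12:4 8:4 6:2 4:2 3:2 2:1 1:1  a_24=24

16, 18, 24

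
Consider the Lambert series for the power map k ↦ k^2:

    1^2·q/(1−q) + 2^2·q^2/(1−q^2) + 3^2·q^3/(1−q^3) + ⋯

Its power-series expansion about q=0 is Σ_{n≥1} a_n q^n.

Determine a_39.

a_39 = 1700

[q^39] f(39)=1521,f(13)=169,f(3)=9,f(1)=1 ⇒ 1700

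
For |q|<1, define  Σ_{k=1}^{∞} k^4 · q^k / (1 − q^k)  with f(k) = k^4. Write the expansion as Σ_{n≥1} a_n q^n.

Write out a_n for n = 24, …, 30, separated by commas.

358258, 391251, 485554, 538084, 655746, 707282, 872644

[q^24] f(1)=1,f(2)=16,f(3)=81,f(4)=256,f(6)=1296,f(8)=4096,f(12)=20736,f(24)=331776 ⇒ 358258
[q^25] f(25)=390625,f(5)=625,f(1)=1 ⇒ 391251
[q^26] f(26)=456976,f(13)=28561,f(2)=16,f(1)=1 ⇒ 485554
[q^27] f(1)=1,f(3)=81,f(9)=6561,f(27)=531441 ⇒ 538084
n=28: 28·1 14·2 7·4 4·7 2·14 1·28  f→[614656+38416+2401+256+16+1]=655746
d|29:{29,1}  Σf=707281+1=707282
[q^30] f(30)=810000,f(15)=50625,f(10)=10000,f(6)=1296,f(5)=625,f(3)=81,f(2)=16,f(1)=1 ⇒ 872644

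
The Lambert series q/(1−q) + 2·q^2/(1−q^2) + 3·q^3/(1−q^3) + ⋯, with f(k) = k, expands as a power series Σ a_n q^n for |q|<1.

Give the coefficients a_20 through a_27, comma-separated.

n=20: 20·1 10·2 5·4 4·5 2·10 1·20  f→[20+10+5+4+2+1]=42
d|21:{21,7,3,1}  Σf=21+7+3+1=32
[q^22] f(22)=22,f(11)=11,f(2)=2,f(1)=1 ⇒ 36
q^23  k|23↦f(k): 1:1 23:23  a_23=24
[q^24] f(1)=1,f(2)=2,f(3)=3,f(4)=4,f(6)=6,f(8)=8,f(12)=12,f(24)=24 ⇒ 60
q^25  k|25↦f(k): 25:25 5:5 1:1  a_25=31
q^26  k|26↦f(k): 26:26 13:13 2:2 1:1  a_26=42
q^27  k|27↦f(k): 27:27 9:9 3:3 1:1  a_27=40

42, 32, 36, 24, 60, 31, 42, 40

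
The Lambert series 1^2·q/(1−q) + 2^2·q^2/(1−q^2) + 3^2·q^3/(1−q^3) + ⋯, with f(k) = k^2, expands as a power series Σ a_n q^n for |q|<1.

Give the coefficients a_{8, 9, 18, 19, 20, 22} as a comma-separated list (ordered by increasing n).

q^8  k|8↦f(k): 8:64 4:16 2:4 1:1  a_8=85
q^9  k|9↦f(k): 9:81 3:9 1:1  a_9=91
d|18:{1,2,3,6,9,18}  Σf=1+4+9+36+81+324=455
q^19  k|19↦f(k): 1:1 19:361  a_19=362
[q^20] f(1)=1,f(2)=4,f(4)=16,f(5)=25,f(10)=100,f(20)=400 ⇒ 546
[q^22] f(22)=484,f(11)=121,f(2)=4,f(1)=1 ⇒ 610

85, 91, 455, 362, 546, 610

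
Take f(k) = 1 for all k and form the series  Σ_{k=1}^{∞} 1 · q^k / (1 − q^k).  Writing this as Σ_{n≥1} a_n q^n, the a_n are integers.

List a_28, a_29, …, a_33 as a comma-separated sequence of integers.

6, 2, 8, 2, 6, 4

n=28: 28·1 14·2 7·4 4·7 2·14 1·28  f→[1+1+1+1+1+1]=6
n=29: 1·29 29·1  f→[1+1]=2
d|30:{30,15,10,6,5,3,2,1}  Σf=1+1+1+1+1+1+1+1=8
[q^31] f(1)=1,f(31)=1 ⇒ 2
n=32: 32·1 16·2 8·4 4·8 2·16 1·32  f→[1+1+1+1+1+1]=6
n=33: 1·33 3·11 11·3 33·1  f→[1+1+1+1]=4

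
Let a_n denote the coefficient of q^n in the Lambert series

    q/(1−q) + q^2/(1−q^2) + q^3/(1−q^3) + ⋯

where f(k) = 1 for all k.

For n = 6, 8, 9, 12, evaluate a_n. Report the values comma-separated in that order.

4, 4, 3, 6

d|6:{1,2,3,6}  Σf=1+1+1+1=4
d|8:{8,4,2,1}  Σf=1+1+1+1=4
[q^9] f(1)=1,f(3)=1,f(9)=1 ⇒ 3
[q^12] f(1)=1,f(2)=1,f(3)=1,f(4)=1,f(6)=1,f(12)=1 ⇒ 6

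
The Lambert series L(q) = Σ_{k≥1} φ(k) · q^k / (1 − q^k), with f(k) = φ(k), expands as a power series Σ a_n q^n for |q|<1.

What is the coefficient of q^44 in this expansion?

n=44: 1·44 2·22 4·11 11·4 22·2 44·1  φ→[1+1+2+10+10+20]=44

a_44 = 44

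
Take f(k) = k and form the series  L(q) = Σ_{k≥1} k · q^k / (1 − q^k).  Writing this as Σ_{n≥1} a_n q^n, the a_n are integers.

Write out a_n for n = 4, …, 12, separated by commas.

7, 6, 12, 8, 15, 13, 18, 12, 28

[q^4] f(1)=1,f(2)=2,f(4)=4 ⇒ 7
q^5  k|5↦f(k): 5:5 1:1  a_5=6
d|6:{1,2,3,6}  Σf=1+2+3+6=12
q^7  k|7↦f(k): 1:1 7:7  a_7=8
d|8:{8,4,2,1}  Σf=8+4+2+1=15
n=9: 1·9 3·3 9·1  f→[1+3+9]=13
n=10: 10·1 5·2 2·5 1·10  f→[10+5+2+1]=18
[q^11] f(1)=1,f(11)=11 ⇒ 12
n=12: 12·1 6·2 4·3 3·4 2·6 1·12  f→[12+6+4+3+2+1]=28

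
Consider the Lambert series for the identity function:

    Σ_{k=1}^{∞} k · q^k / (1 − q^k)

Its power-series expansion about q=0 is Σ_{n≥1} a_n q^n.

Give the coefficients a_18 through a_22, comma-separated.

39, 20, 42, 32, 36

[q^18] f(18)=18,f(9)=9,f(6)=6,f(3)=3,f(2)=2,f(1)=1 ⇒ 39
n=19: 1·19 19·1  f→[1+19]=20
q^20  k|20↦f(k): 1:1 2:2 4:4 5:5 10:10 20:20  a_20=42
q^21  k|21↦f(k): 21:21 7:7 3:3 1:1  a_21=32
n=22: 22·1 11·2 2·11 1·22  f→[22+11+2+1]=36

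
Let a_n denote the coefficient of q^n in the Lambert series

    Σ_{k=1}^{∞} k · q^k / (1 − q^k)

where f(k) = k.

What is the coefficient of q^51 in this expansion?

q^51  k|51↦f(k): 1:1 3:3 17:17 51:51  a_51=72

a_51 = 72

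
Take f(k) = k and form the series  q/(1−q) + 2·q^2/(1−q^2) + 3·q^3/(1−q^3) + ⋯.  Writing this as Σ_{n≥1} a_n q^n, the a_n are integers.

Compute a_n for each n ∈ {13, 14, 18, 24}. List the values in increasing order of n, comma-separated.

d|13:{13,1}  Σf=13+1=14
q^14  k|14↦f(k): 1:1 2:2 7:7 14:14  a_14=24
d|18:{1,2,3,6,9,18}  Σf=1+2+3+6+9+18=39
n=24: 24·1 12·2 8·3 6·4 4·6 3·8 2·12 1·24  f→[24+12+8+6+4+3+2+1]=60

14, 24, 39, 60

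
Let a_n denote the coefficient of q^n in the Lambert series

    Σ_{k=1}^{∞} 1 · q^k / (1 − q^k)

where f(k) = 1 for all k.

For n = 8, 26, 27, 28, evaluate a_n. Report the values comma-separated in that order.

[q^8] f(1)=1,f(2)=1,f(4)=1,f(8)=1 ⇒ 4
d|26:{26,13,2,1}  Σf=1+1+1+1=4
q^27  k|27↦f(k): 1:1 3:1 9:1 27:1  a_27=4
d|28:{1,2,4,7,14,28}  Σf=1+1+1+1+1+1=6

4, 4, 4, 6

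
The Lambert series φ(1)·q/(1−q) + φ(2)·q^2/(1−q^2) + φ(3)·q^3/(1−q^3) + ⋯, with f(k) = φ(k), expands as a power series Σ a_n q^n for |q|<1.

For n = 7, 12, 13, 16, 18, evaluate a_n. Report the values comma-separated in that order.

n=7: 7·1 1·7  φ→[6+1]=7
d|12:{1,2,3,4,6,12}  Σφ=1+1+2+2+2+4=12
[q^13] φ(13)=12,φ(1)=1 ⇒ 13
d|16:{16,8,4,2,1}  Σφ=8+4+2+1+1=16
q^18  k|18↦φ(k): 1:1 2:1 3:2 6:2 9:6 18:6  a_18=18

7, 12, 13, 16, 18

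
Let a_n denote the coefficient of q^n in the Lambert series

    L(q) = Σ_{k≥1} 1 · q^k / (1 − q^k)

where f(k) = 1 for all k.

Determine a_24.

q^24  k|24↦f(k): 1:1 2:1 3:1 4:1 6:1 8:1 12:1 24:1  a_24=8

a_24 = 8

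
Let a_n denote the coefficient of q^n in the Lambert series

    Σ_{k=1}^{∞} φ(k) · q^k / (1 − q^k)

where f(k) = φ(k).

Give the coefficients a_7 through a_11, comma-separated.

q^7  k|7↦φ(k): 7:6 1:1  a_7=7
n=8: 1·8 2·4 4·2 8·1  φ→[1+1+2+4]=8
[q^9] φ(9)=6,φ(3)=2,φ(1)=1 ⇒ 9
d|10:{1,2,5,10}  Σφ=1+1+4+4=10
n=11: 11·1 1·11  φ→[10+1]=11

7, 8, 9, 10, 11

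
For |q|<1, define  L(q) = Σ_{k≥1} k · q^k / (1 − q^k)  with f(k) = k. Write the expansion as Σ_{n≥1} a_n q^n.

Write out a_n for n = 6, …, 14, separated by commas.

12, 8, 15, 13, 18, 12, 28, 14, 24

d|6:{6,3,2,1}  Σf=6+3+2+1=12
d|7:{1,7}  Σf=1+7=8
d|8:{8,4,2,1}  Σf=8+4+2+1=15
d|9:{1,3,9}  Σf=1+3+9=13
q^10  k|10↦f(k): 1:1 2:2 5:5 10:10  a_10=18
d|11:{11,1}  Σf=11+1=12
q^12  k|12↦f(k): 12:12 6:6 4:4 3:3 2:2 1:1  a_12=28
[q^13] f(13)=13,f(1)=1 ⇒ 14
n=14: 1·14 2·7 7·2 14·1  f→[1+2+7+14]=24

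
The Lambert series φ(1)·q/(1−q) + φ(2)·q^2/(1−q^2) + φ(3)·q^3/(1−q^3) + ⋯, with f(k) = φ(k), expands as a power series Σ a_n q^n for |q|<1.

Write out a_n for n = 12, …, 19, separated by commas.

[q^12] φ(1)=1,φ(2)=1,φ(3)=2,φ(4)=2,φ(6)=2,φ(12)=4 ⇒ 12
n=13: 13·1 1·13  φ→[12+1]=13
q^14  k|14↦φ(k): 14:6 7:6 2:1 1:1  a_14=14
q^15  k|15↦φ(k): 15:8 5:4 3:2 1:1  a_15=15
n=16: 16·1 8·2 4·4 2·8 1·16  φ→[8+4+2+1+1]=16
n=17: 17·1 1·17  φ→[16+1]=17
[q^18] φ(1)=1,φ(2)=1,φ(3)=2,φ(6)=2,φ(9)=6,φ(18)=6 ⇒ 18
q^19  k|19↦φ(k): 19:18 1:1  a_19=19

12, 13, 14, 15, 16, 17, 18, 19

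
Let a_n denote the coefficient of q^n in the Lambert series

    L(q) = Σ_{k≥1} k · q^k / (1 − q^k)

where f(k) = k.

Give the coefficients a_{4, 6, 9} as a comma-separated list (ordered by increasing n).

7, 12, 13

[q^4] f(4)=4,f(2)=2,f(1)=1 ⇒ 7
n=6: 1·6 2·3 3·2 6·1  f→[1+2+3+6]=12
q^9  k|9↦f(k): 9:9 3:3 1:1  a_9=13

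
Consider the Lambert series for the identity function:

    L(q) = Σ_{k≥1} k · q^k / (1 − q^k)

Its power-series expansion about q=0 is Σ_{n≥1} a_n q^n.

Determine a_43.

a_43 = 44

d|43:{43,1}  Σf=43+1=44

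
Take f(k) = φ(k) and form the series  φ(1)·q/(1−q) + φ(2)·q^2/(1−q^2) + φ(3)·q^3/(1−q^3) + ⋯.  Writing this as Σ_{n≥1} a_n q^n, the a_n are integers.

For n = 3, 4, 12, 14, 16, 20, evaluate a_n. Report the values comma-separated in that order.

[q^3] φ(3)=2,φ(1)=1 ⇒ 3
n=4: 1·4 2·2 4·1  φ→[1+1+2]=4
d|12:{12,6,4,3,2,1}  Σφ=4+2+2+2+1+1=12
d|14:{14,7,2,1}  Σφ=6+6+1+1=14
d|16:{1,2,4,8,16}  Σφ=1+1+2+4+8=16
d|20:{1,2,4,5,10,20}  Σφ=1+1+2+4+4+8=20

3, 4, 12, 14, 16, 20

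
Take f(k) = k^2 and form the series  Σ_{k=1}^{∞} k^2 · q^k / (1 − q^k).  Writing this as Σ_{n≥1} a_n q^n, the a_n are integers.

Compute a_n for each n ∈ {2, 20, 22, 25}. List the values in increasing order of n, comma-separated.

q^2  k|2↦f(k): 2:4 1:1  a_2=5
q^20  k|20↦f(k): 1:1 2:4 4:16 5:25 10:100 20:400  a_20=546
n=22: 1·22 2·11 11·2 22·1  f→[1+4+121+484]=610
q^25  k|25↦f(k): 25:625 5:25 1:1  a_25=651

5, 546, 610, 651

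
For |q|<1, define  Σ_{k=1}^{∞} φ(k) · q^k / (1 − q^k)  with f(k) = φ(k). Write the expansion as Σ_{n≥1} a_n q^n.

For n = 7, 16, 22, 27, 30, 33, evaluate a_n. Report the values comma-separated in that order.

q^7  k|7↦φ(k): 1:1 7:6  a_7=7
d|16:{16,8,4,2,1}  Σφ=8+4+2+1+1=16
[q^22] φ(22)=10,φ(11)=10,φ(2)=1,φ(1)=1 ⇒ 22
q^27  k|27↦φ(k): 27:18 9:6 3:2 1:1  a_27=27
d|30:{30,15,10,6,5,3,2,1}  Σφ=8+8+4+2+4+2+1+1=30
d|33:{1,3,11,33}  Σφ=1+2+10+20=33

7, 16, 22, 27, 30, 33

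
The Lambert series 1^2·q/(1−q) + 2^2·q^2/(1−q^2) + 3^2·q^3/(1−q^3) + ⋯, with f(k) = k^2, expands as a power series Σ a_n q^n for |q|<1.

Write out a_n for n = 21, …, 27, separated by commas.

500, 610, 530, 850, 651, 850, 820

n=21: 21·1 7·3 3·7 1·21  f→[441+49+9+1]=500
q^22  k|22↦f(k): 1:1 2:4 11:121 22:484  a_22=610
[q^23] f(1)=1,f(23)=529 ⇒ 530
d|24:{1,2,3,4,6,8,12,24}  Σf=1+4+9+16+36+64+144+576=850
d|25:{25,5,1}  Σf=625+25+1=651
q^26  k|26↦f(k): 1:1 2:4 13:169 26:676  a_26=850
n=27: 1·27 3·9 9·3 27·1  f→[1+9+81+729]=820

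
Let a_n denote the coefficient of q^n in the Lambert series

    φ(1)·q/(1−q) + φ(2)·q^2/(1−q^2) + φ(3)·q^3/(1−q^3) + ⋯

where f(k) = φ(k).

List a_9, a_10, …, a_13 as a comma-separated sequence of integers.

d|9:{1,3,9}  Σφ=1+2+6=9
d|10:{10,5,2,1}  Σφ=4+4+1+1=10
q^11  k|11↦φ(k): 11:10 1:1  a_11=11
q^12  k|12↦φ(k): 1:1 2:1 3:2 4:2 6:2 12:4  a_12=12
n=13: 13·1 1·13  φ→[12+1]=13

9, 10, 11, 12, 13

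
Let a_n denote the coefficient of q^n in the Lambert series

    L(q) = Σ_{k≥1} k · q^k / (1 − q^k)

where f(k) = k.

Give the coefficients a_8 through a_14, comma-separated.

15, 13, 18, 12, 28, 14, 24

n=8: 8·1 4·2 2·4 1·8  f→[8+4+2+1]=15
[q^9] f(9)=9,f(3)=3,f(1)=1 ⇒ 13
n=10: 10·1 5·2 2·5 1·10  f→[10+5+2+1]=18
n=11: 1·11 11·1  f→[1+11]=12
[q^12] f(1)=1,f(2)=2,f(3)=3,f(4)=4,f(6)=6,f(12)=12 ⇒ 28
[q^13] f(1)=1,f(13)=13 ⇒ 14
d|14:{1,2,7,14}  Σf=1+2+7+14=24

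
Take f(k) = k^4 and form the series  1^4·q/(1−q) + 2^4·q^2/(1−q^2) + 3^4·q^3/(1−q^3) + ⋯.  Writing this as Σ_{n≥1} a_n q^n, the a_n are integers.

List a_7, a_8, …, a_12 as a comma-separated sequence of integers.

d|7:{1,7}  Σf=1+2401=2402
[q^8] f(8)=4096,f(4)=256,f(2)=16,f(1)=1 ⇒ 4369
[q^9] f(9)=6561,f(3)=81,f(1)=1 ⇒ 6643
q^10  k|10↦f(k): 10:10000 5:625 2:16 1:1  a_10=10642
n=11: 1·11 11·1  f→[1+14641]=14642
d|12:{12,6,4,3,2,1}  Σf=20736+1296+256+81+16+1=22386

2402, 4369, 6643, 10642, 14642, 22386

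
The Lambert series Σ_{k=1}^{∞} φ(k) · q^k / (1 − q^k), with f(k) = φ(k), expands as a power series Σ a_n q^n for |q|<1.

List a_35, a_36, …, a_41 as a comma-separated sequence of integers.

d|35:{1,5,7,35}  Σφ=1+4+6+24=35
d|36:{1,2,3,4,6,9,12,18,36}  Σφ=1+1+2+2+2+6+4+6+12=36
n=37: 1·37 37·1  φ→[1+36]=37
n=38: 1·38 2·19 19·2 38·1  φ→[1+1+18+18]=38
d|39:{39,13,3,1}  Σφ=24+12+2+1=39
q^40  k|40↦φ(k): 1:1 2:1 4:2 5:4 8:4 10:4 20:8 40:16  a_40=40
d|41:{41,1}  Σφ=40+1=41

35, 36, 37, 38, 39, 40, 41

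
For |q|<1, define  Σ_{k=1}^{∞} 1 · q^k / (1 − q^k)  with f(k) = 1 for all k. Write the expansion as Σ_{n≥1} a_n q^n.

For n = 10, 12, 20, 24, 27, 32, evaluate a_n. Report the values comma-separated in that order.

q^10  k|10↦f(k): 10:1 5:1 2:1 1:1  a_10=4
[q^12] f(1)=1,f(2)=1,f(3)=1,f(4)=1,f(6)=1,f(12)=1 ⇒ 6
d|20:{20,10,5,4,2,1}  Σf=1+1+1+1+1+1=6
n=24: 24·1 12·2 8·3 6·4 4·6 3·8 2·12 1·24  f→[1+1+1+1+1+1+1+1]=8
n=27: 27·1 9·3 3·9 1·27  f→[1+1+1+1]=4
[q^32] f(1)=1,f(2)=1,f(4)=1,f(8)=1,f(16)=1,f(32)=1 ⇒ 6

4, 6, 6, 8, 4, 6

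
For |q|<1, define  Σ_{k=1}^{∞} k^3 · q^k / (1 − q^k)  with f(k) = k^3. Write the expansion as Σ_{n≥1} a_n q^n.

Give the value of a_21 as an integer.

n=21: 1·21 3·7 7·3 21·1  f→[1+27+343+9261]=9632

a_21 = 9632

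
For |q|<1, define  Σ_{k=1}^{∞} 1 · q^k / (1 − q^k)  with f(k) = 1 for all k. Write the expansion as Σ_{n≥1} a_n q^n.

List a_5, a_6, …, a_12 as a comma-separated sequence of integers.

2, 4, 2, 4, 3, 4, 2, 6

n=5: 1·5 5·1  f→[1+1]=2
[q^6] f(1)=1,f(2)=1,f(3)=1,f(6)=1 ⇒ 4
d|7:{7,1}  Σf=1+1=2
q^8  k|8↦f(k): 1:1 2:1 4:1 8:1  a_8=4
n=9: 9·1 3·3 1·9  f→[1+1+1]=3
n=10: 1·10 2·5 5·2 10·1  f→[1+1+1+1]=4
[q^11] f(11)=1,f(1)=1 ⇒ 2
d|12:{12,6,4,3,2,1}  Σf=1+1+1+1+1+1=6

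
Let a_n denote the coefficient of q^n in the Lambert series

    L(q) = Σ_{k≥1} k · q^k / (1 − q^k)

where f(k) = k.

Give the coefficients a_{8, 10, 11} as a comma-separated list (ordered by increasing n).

n=8: 8·1 4·2 2·4 1·8  f→[8+4+2+1]=15
d|10:{1,2,5,10}  Σf=1+2+5+10=18
n=11: 11·1 1·11  f→[11+1]=12

15, 18, 12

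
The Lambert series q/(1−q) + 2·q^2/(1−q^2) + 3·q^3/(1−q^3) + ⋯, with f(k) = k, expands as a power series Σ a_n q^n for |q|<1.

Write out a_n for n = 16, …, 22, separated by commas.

31, 18, 39, 20, 42, 32, 36

n=16: 16·1 8·2 4·4 2·8 1·16  f→[16+8+4+2+1]=31
n=17: 1·17 17·1  f→[1+17]=18
d|18:{1,2,3,6,9,18}  Σf=1+2+3+6+9+18=39
q^19  k|19↦f(k): 1:1 19:19  a_19=20
q^20  k|20↦f(k): 1:1 2:2 4:4 5:5 10:10 20:20  a_20=42
[q^21] f(21)=21,f(7)=7,f(3)=3,f(1)=1 ⇒ 32
d|22:{1,2,11,22}  Σf=1+2+11+22=36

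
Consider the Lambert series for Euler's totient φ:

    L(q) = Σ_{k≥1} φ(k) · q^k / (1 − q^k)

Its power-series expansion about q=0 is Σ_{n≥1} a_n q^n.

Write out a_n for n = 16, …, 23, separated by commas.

[q^16] φ(16)=8,φ(8)=4,φ(4)=2,φ(2)=1,φ(1)=1 ⇒ 16
n=17: 1·17 17·1  φ→[1+16]=17
n=18: 1·18 2·9 3·6 6·3 9·2 18·1  φ→[1+1+2+2+6+6]=18
[q^19] φ(1)=1,φ(19)=18 ⇒ 19
n=20: 20·1 10·2 5·4 4·5 2·10 1·20  φ→[8+4+4+2+1+1]=20
[q^21] φ(1)=1,φ(3)=2,φ(7)=6,φ(21)=12 ⇒ 21
d|22:{22,11,2,1}  Σφ=10+10+1+1=22
[q^23] φ(23)=22,φ(1)=1 ⇒ 23

16, 17, 18, 19, 20, 21, 22, 23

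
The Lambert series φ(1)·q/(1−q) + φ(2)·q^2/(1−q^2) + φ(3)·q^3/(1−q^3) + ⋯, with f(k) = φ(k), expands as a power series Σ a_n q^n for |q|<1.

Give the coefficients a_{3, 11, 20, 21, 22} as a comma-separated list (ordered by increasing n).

[q^3] φ(1)=1,φ(3)=2 ⇒ 3
q^11  k|11↦φ(k): 1:1 11:10  a_11=11
[q^20] φ(1)=1,φ(2)=1,φ(4)=2,φ(5)=4,φ(10)=4,φ(20)=8 ⇒ 20
q^21  k|21↦φ(k): 21:12 7:6 3:2 1:1  a_21=21
q^22  k|22↦φ(k): 1:1 2:1 11:10 22:10  a_22=22

3, 11, 20, 21, 22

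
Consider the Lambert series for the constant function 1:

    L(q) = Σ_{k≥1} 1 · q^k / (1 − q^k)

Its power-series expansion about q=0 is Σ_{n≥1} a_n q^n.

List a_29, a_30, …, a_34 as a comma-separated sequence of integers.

2, 8, 2, 6, 4, 4

n=29: 1·29 29·1  f→[1+1]=2
[q^30] f(30)=1,f(15)=1,f(10)=1,f(6)=1,f(5)=1,f(3)=1,f(2)=1,f(1)=1 ⇒ 8
q^31  k|31↦f(k): 31:1 1:1  a_31=2
n=32: 1·32 2·16 4·8 8·4 16·2 32·1  f→[1+1+1+1+1+1]=6
n=33: 1·33 3·11 11·3 33·1  f→[1+1+1+1]=4
[q^34] f(1)=1,f(2)=1,f(17)=1,f(34)=1 ⇒ 4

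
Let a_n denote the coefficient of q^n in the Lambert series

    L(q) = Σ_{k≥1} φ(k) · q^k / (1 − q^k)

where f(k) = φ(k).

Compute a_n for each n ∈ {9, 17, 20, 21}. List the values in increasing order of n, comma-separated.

q^9  k|9↦φ(k): 9:6 3:2 1:1  a_9=9
d|17:{17,1}  Σφ=16+1=17
[q^20] φ(1)=1,φ(2)=1,φ(4)=2,φ(5)=4,φ(10)=4,φ(20)=8 ⇒ 20
n=21: 1·21 3·7 7·3 21·1  φ→[1+2+6+12]=21

9, 17, 20, 21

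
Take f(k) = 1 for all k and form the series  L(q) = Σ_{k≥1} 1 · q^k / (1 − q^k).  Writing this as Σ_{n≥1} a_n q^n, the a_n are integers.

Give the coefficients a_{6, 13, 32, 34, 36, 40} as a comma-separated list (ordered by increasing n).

q^6  k|6↦f(k): 1:1 2:1 3:1 6:1  a_6=4
q^13  k|13↦f(k): 13:1 1:1  a_13=2
n=32: 32·1 16·2 8·4 4·8 2·16 1·32  f→[1+1+1+1+1+1]=6
q^34  k|34↦f(k): 1:1 2:1 17:1 34:1  a_34=4
n=36: 1·36 2·18 3·12 4·9 6·6 9·4 12·3 18·2 36·1  f→[1+1+1+1+1+1+1+1+1]=9
n=40: 40·1 20·2 10·4 8·5 5·8 4·10 2·20 1·40  f→[1+1+1+1+1+1+1+1]=8

4, 2, 6, 4, 9, 8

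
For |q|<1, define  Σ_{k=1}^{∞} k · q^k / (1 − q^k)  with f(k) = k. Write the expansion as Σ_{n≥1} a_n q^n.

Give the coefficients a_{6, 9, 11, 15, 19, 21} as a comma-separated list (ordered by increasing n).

12, 13, 12, 24, 20, 32

q^6  k|6↦f(k): 1:1 2:2 3:3 6:6  a_6=12
d|9:{1,3,9}  Σf=1+3+9=13
d|11:{1,11}  Σf=1+11=12
d|15:{1,3,5,15}  Σf=1+3+5+15=24
n=19: 1·19 19·1  f→[1+19]=20
[q^21] f(21)=21,f(7)=7,f(3)=3,f(1)=1 ⇒ 32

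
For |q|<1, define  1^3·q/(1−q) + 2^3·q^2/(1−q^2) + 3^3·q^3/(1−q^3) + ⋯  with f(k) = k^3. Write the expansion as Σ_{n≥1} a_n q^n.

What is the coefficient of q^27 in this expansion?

a_27 = 20440

q^27  k|27↦f(k): 27:19683 9:729 3:27 1:1  a_27=20440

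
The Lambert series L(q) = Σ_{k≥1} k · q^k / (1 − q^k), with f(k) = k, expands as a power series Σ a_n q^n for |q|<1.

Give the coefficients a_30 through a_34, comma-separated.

n=30: 1·30 2·15 3·10 5·6 6·5 10·3 15·2 30·1  f→[1+2+3+5+6+10+15+30]=72
d|31:{31,1}  Σf=31+1=32
[q^32] f(1)=1,f(2)=2,f(4)=4,f(8)=8,f(16)=16,f(32)=32 ⇒ 63
[q^33] f(1)=1,f(3)=3,f(11)=11,f(33)=33 ⇒ 48
n=34: 34·1 17·2 2·17 1·34  f→[34+17+2+1]=54

72, 32, 63, 48, 54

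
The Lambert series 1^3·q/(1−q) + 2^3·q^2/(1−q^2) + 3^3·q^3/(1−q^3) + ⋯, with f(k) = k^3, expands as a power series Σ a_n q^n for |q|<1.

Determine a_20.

q^20  k|20↦f(k): 1:1 2:8 4:64 5:125 10:1000 20:8000  a_20=9198

a_20 = 9198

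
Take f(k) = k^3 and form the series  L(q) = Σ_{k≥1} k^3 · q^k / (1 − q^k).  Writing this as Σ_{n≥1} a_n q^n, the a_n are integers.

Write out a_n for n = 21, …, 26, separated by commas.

9632, 11988, 12168, 16380, 15751, 19782

[q^21] f(1)=1,f(3)=27,f(7)=343,f(21)=9261 ⇒ 9632
[q^22] f(1)=1,f(2)=8,f(11)=1331,f(22)=10648 ⇒ 11988
n=23: 1·23 23·1  f→[1+12167]=12168
n=24: 1·24 2·12 3·8 4·6 6·4 8·3 12·2 24·1  f→[1+8+27+64+216+512+1728+13824]=16380
d|25:{1,5,25}  Σf=1+125+15625=15751
q^26  k|26↦f(k): 1:1 2:8 13:2197 26:17576  a_26=19782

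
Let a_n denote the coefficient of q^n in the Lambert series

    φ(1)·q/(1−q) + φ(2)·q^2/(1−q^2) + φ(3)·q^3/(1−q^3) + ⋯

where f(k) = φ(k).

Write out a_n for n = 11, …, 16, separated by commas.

q^11  k|11↦φ(k): 1:1 11:10  a_11=11
q^12  k|12↦φ(k): 12:4 6:2 4:2 3:2 2:1 1:1  a_12=12
[q^13] φ(13)=12,φ(1)=1 ⇒ 13
[q^14] φ(14)=6,φ(7)=6,φ(2)=1,φ(1)=1 ⇒ 14
[q^15] φ(1)=1,φ(3)=2,φ(5)=4,φ(15)=8 ⇒ 15
q^16  k|16↦φ(k): 1:1 2:1 4:2 8:4 16:8  a_16=16

11, 12, 13, 14, 15, 16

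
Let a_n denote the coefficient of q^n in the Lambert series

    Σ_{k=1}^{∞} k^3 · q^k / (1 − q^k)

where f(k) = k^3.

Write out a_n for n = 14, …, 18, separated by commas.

3096, 3528, 4681, 4914, 6813

n=14: 14·1 7·2 2·7 1·14  f→[2744+343+8+1]=3096
n=15: 1·15 3·5 5·3 15·1  f→[1+27+125+3375]=3528
[q^16] f(1)=1,f(2)=8,f(4)=64,f(8)=512,f(16)=4096 ⇒ 4681
n=17: 1·17 17·1  f→[1+4913]=4914
[q^18] f(18)=5832,f(9)=729,f(6)=216,f(3)=27,f(2)=8,f(1)=1 ⇒ 6813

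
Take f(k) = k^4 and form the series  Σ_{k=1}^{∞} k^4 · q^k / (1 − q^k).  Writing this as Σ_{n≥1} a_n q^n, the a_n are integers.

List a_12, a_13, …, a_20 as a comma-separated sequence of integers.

22386, 28562, 40834, 51332, 69905, 83522, 112931, 130322, 170898

d|12:{1,2,3,4,6,12}  Σf=1+16+81+256+1296+20736=22386
[q^13] f(13)=28561,f(1)=1 ⇒ 28562
[q^14] f(1)=1,f(2)=16,f(7)=2401,f(14)=38416 ⇒ 40834
n=15: 15·1 5·3 3·5 1·15  f→[50625+625+81+1]=51332
[q^16] f(1)=1,f(2)=16,f(4)=256,f(8)=4096,f(16)=65536 ⇒ 69905
[q^17] f(17)=83521,f(1)=1 ⇒ 83522
[q^18] f(18)=104976,f(9)=6561,f(6)=1296,f(3)=81,f(2)=16,f(1)=1 ⇒ 112931
n=19: 1·19 19·1  f→[1+130321]=130322
n=20: 1·20 2·10 4·5 5·4 10·2 20·1  f→[1+16+256+625+10000+160000]=170898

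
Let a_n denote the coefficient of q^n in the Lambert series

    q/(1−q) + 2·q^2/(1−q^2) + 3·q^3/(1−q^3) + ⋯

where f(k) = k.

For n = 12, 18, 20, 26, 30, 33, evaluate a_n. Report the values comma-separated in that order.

n=12: 1·12 2·6 3·4 4·3 6·2 12·1  f→[1+2+3+4+6+12]=28
q^18  k|18↦f(k): 1:1 2:2 3:3 6:6 9:9 18:18  a_18=39
[q^20] f(20)=20,f(10)=10,f(5)=5,f(4)=4,f(2)=2,f(1)=1 ⇒ 42
q^26  k|26↦f(k): 26:26 13:13 2:2 1:1  a_26=42
d|30:{30,15,10,6,5,3,2,1}  Σf=30+15+10+6+5+3+2+1=72
q^33  k|33↦f(k): 1:1 3:3 11:11 33:33  a_33=48

28, 39, 42, 42, 72, 48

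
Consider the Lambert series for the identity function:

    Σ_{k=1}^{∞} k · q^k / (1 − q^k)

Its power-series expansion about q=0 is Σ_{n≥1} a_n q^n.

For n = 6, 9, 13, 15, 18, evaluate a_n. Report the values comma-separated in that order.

n=6: 1·6 2·3 3·2 6·1  f→[1+2+3+6]=12
q^9  k|9↦f(k): 9:9 3:3 1:1  a_9=13
n=13: 13·1 1·13  f→[13+1]=14
q^15  k|15↦f(k): 15:15 5:5 3:3 1:1  a_15=24
d|18:{1,2,3,6,9,18}  Σf=1+2+3+6+9+18=39

12, 13, 14, 24, 39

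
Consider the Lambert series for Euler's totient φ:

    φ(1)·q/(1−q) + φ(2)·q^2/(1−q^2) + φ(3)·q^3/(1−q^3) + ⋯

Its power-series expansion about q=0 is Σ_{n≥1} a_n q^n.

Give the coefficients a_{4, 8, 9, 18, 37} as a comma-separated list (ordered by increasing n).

n=4: 4·1 2·2 1·4  φ→[2+1+1]=4
q^8  k|8↦φ(k): 8:4 4:2 2:1 1:1  a_8=8
[q^9] φ(9)=6,φ(3)=2,φ(1)=1 ⇒ 9
q^18  k|18↦φ(k): 1:1 2:1 3:2 6:2 9:6 18:6  a_18=18
[q^37] φ(1)=1,φ(37)=36 ⇒ 37

4, 8, 9, 18, 37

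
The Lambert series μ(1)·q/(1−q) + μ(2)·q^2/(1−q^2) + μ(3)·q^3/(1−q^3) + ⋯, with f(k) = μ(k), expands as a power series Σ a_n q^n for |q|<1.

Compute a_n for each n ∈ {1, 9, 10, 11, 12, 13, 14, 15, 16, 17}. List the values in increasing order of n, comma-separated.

1, 0, 0, 0, 0, 0, 0, 0, 0, 0

d|1:{1}  Σμ=1=1
d|9:{9,3,1}  Σμ=0+(-1)+1=0
d|10:{10,5,2,1}  Σμ=1+(-1)+(-1)+1=0
d|11:{1,11}  Σμ=1+(-1)=0
n=12: 12·1 6·2 4·3 3·4 2·6 1·12  μ→[0+1+0+(-1)+(-1)+1]=0
[q^13] μ(1)=1,μ(13)=-1 ⇒ 0
n=14: 1·14 2·7 7·2 14·1  μ→[1+(-1)+(-1)+1]=0
q^15  k|15↦μ(k): 1:1 3:-1 5:-1 15:1  a_15=0
n=16: 16·1 8·2 4·4 2·8 1·16  μ→[0+0+0+(-1)+1]=0
[q^17] μ(1)=1,μ(17)=-1 ⇒ 0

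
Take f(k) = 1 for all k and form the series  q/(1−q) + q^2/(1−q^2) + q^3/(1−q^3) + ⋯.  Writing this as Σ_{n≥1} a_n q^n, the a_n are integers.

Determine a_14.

[q^14] f(1)=1,f(2)=1,f(7)=1,f(14)=1 ⇒ 4

a_14 = 4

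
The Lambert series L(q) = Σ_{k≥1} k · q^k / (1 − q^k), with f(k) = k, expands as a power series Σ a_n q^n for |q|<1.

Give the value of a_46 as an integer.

d|46:{1,2,23,46}  Σf=1+2+23+46=72

a_46 = 72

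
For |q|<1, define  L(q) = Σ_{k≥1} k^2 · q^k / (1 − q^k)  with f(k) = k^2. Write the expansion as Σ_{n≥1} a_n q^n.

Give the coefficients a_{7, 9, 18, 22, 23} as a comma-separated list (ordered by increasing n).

50, 91, 455, 610, 530

n=7: 7·1 1·7  f→[49+1]=50
d|9:{9,3,1}  Σf=81+9+1=91
d|18:{18,9,6,3,2,1}  Σf=324+81+36+9+4+1=455
d|22:{1,2,11,22}  Σf=1+4+121+484=610
d|23:{23,1}  Σf=529+1=530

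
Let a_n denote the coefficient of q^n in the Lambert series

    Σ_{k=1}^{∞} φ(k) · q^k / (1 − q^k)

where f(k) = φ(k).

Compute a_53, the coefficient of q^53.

q^53  k|53↦φ(k): 53:52 1:1  a_53=53

a_53 = 53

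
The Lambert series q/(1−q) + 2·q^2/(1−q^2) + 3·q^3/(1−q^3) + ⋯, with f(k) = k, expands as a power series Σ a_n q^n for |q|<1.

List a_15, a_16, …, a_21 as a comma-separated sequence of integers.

24, 31, 18, 39, 20, 42, 32

[q^15] f(15)=15,f(5)=5,f(3)=3,f(1)=1 ⇒ 24
[q^16] f(16)=16,f(8)=8,f(4)=4,f(2)=2,f(1)=1 ⇒ 31
[q^17] f(17)=17,f(1)=1 ⇒ 18
d|18:{18,9,6,3,2,1}  Σf=18+9+6+3+2+1=39
d|19:{1,19}  Σf=1+19=20
n=20: 20·1 10·2 5·4 4·5 2·10 1·20  f→[20+10+5+4+2+1]=42
d|21:{21,7,3,1}  Σf=21+7+3+1=32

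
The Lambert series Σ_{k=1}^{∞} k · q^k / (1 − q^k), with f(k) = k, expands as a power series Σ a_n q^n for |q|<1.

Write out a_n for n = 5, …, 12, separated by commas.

[q^5] f(1)=1,f(5)=5 ⇒ 6
d|6:{6,3,2,1}  Σf=6+3+2+1=12
[q^7] f(1)=1,f(7)=7 ⇒ 8
d|8:{1,2,4,8}  Σf=1+2+4+8=15
[q^9] f(1)=1,f(3)=3,f(9)=9 ⇒ 13
n=10: 1·10 2·5 5·2 10·1  f→[1+2+5+10]=18
[q^11] f(11)=11,f(1)=1 ⇒ 12
q^12  k|12↦f(k): 1:1 2:2 3:3 4:4 6:6 12:12  a_12=28

6, 12, 8, 15, 13, 18, 12, 28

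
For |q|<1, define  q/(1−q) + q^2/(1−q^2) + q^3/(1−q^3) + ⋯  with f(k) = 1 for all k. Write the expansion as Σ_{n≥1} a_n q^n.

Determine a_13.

[q^13] f(1)=1,f(13)=1 ⇒ 2

a_13 = 2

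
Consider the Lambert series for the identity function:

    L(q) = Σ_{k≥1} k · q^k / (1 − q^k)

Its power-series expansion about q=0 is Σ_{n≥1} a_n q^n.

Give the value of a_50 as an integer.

n=50: 1·50 2·25 5·10 10·5 25·2 50·1  f→[1+2+5+10+25+50]=93

a_50 = 93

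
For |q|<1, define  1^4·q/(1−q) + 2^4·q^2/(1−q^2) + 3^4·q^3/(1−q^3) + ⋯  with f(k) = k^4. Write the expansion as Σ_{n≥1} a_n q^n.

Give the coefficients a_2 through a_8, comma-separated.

q^2  k|2↦f(k): 1:1 2:16  a_2=17
d|3:{3,1}  Σf=81+1=82
d|4:{1,2,4}  Σf=1+16+256=273
d|5:{1,5}  Σf=1+625=626
q^6  k|6↦f(k): 6:1296 3:81 2:16 1:1  a_6=1394
[q^7] f(1)=1,f(7)=2401 ⇒ 2402
d|8:{8,4,2,1}  Σf=4096+256+16+1=4369

17, 82, 273, 626, 1394, 2402, 4369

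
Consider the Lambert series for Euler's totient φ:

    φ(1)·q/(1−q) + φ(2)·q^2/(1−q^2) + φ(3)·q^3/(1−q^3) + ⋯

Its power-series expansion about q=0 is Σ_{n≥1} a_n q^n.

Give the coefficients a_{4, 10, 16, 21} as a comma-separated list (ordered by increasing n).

q^4  k|4↦φ(k): 4:2 2:1 1:1  a_4=4
[q^10] φ(10)=4,φ(5)=4,φ(2)=1,φ(1)=1 ⇒ 10
n=16: 16·1 8·2 4·4 2·8 1·16  φ→[8+4+2+1+1]=16
n=21: 1·21 3·7 7·3 21·1  φ→[1+2+6+12]=21

4, 10, 16, 21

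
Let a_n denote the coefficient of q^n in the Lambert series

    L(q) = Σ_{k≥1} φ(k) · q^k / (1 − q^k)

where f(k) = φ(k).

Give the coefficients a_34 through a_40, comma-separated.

q^34  k|34↦φ(k): 34:16 17:16 2:1 1:1  a_34=34
n=35: 35·1 7·5 5·7 1·35  φ→[24+6+4+1]=35
n=36: 36·1 18·2 12·3 9·4 6·6 4·9 3·12 2·18 1·36  φ→[12+6+4+6+2+2+2+1+1]=36
d|37:{37,1}  Σφ=36+1=37
n=38: 38·1 19·2 2·19 1·38  φ→[18+18+1+1]=38
[q^39] φ(1)=1,φ(3)=2,φ(13)=12,φ(39)=24 ⇒ 39
d|40:{40,20,10,8,5,4,2,1}  Σφ=16+8+4+4+4+2+1+1=40

34, 35, 36, 37, 38, 39, 40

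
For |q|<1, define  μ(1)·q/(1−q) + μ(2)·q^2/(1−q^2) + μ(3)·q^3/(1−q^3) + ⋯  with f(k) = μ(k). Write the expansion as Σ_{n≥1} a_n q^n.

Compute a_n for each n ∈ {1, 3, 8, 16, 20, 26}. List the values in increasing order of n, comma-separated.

1, 0, 0, 0, 0, 0

n=1: 1·1  μ→[1]=1
q^3  k|3↦μ(k): 3:-1 1:1  a_3=0
[q^8] μ(8)=0,μ(4)=0,μ(2)=-1,μ(1)=1 ⇒ 0
n=16: 16·1 8·2 4·4 2·8 1·16  μ→[0+0+0+(-1)+1]=0
d|20:{1,2,4,5,10,20}  Σμ=1+(-1)+0+(-1)+1+0=0
[q^26] μ(1)=1,μ(2)=-1,μ(13)=-1,μ(26)=1 ⇒ 0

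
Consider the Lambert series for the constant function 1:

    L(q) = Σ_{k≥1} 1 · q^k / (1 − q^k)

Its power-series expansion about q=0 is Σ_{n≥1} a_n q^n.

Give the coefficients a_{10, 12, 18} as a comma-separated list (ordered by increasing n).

n=10: 10·1 5·2 2·5 1·10  f→[1+1+1+1]=4
n=12: 12·1 6·2 4·3 3·4 2·6 1·12  f→[1+1+1+1+1+1]=6
n=18: 1·18 2·9 3·6 6·3 9·2 18·1  f→[1+1+1+1+1+1]=6

4, 6, 6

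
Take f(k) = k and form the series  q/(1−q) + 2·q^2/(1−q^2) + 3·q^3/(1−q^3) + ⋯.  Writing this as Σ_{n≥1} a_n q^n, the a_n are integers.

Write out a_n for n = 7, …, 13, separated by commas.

8, 15, 13, 18, 12, 28, 14

[q^7] f(1)=1,f(7)=7 ⇒ 8
[q^8] f(1)=1,f(2)=2,f(4)=4,f(8)=8 ⇒ 15
d|9:{9,3,1}  Σf=9+3+1=13
[q^10] f(1)=1,f(2)=2,f(5)=5,f(10)=10 ⇒ 18
n=11: 1·11 11·1  f→[1+11]=12
d|12:{1,2,3,4,6,12}  Σf=1+2+3+4+6+12=28
[q^13] f(1)=1,f(13)=13 ⇒ 14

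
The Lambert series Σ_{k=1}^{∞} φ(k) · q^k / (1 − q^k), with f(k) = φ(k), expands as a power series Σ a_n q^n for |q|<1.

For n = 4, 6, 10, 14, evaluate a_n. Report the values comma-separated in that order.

d|4:{4,2,1}  Σφ=2+1+1=4
q^6  k|6↦φ(k): 1:1 2:1 3:2 6:2  a_6=6
[q^10] φ(1)=1,φ(2)=1,φ(5)=4,φ(10)=4 ⇒ 10
n=14: 1·14 2·7 7·2 14·1  φ→[1+1+6+6]=14

4, 6, 10, 14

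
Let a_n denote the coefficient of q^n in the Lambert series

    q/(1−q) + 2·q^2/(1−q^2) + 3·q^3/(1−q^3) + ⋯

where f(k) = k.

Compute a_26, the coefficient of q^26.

a_26 = 42

d|26:{26,13,2,1}  Σf=26+13+2+1=42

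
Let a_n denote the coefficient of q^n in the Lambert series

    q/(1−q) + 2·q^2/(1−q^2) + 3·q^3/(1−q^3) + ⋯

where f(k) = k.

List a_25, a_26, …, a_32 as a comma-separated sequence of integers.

31, 42, 40, 56, 30, 72, 32, 63

d|25:{1,5,25}  Σf=1+5+25=31
n=26: 26·1 13·2 2·13 1·26  f→[26+13+2+1]=42
q^27  k|27↦f(k): 27:27 9:9 3:3 1:1  a_27=40
n=28: 28·1 14·2 7·4 4·7 2·14 1·28  f→[28+14+7+4+2+1]=56
q^29  k|29↦f(k): 1:1 29:29  a_29=30
n=30: 1·30 2·15 3·10 5·6 6·5 10·3 15·2 30·1  f→[1+2+3+5+6+10+15+30]=72
n=31: 31·1 1·31  f→[31+1]=32
[q^32] f(32)=32,f(16)=16,f(8)=8,f(4)=4,f(2)=2,f(1)=1 ⇒ 63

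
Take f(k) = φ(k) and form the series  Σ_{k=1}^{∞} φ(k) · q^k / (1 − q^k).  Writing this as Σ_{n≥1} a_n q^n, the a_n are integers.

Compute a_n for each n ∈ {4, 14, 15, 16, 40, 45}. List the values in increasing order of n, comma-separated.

[q^4] φ(4)=2,φ(2)=1,φ(1)=1 ⇒ 4
d|14:{14,7,2,1}  Σφ=6+6+1+1=14
n=15: 15·1 5·3 3·5 1·15  φ→[8+4+2+1]=15
[q^16] φ(1)=1,φ(2)=1,φ(4)=2,φ(8)=4,φ(16)=8 ⇒ 16
q^40  k|40↦φ(k): 40:16 20:8 10:4 8:4 5:4 4:2 2:1 1:1  a_40=40
n=45: 45·1 15·3 9·5 5·9 3·15 1·45  φ→[24+8+6+4+2+1]=45

4, 14, 15, 16, 40, 45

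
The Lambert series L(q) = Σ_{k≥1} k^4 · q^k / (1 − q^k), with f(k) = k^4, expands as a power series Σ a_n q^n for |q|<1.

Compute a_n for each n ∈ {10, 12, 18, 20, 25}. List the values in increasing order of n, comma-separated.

10642, 22386, 112931, 170898, 391251

[q^10] f(1)=1,f(2)=16,f(5)=625,f(10)=10000 ⇒ 10642
d|12:{12,6,4,3,2,1}  Σf=20736+1296+256+81+16+1=22386
[q^18] f(1)=1,f(2)=16,f(3)=81,f(6)=1296,f(9)=6561,f(18)=104976 ⇒ 112931
q^20  k|20↦f(k): 20:160000 10:10000 5:625 4:256 2:16 1:1  a_20=170898
d|25:{25,5,1}  Σf=390625+625+1=391251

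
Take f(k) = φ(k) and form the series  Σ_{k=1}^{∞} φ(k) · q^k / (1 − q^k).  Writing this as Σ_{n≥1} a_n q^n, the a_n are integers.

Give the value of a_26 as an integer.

n=26: 1·26 2·13 13·2 26·1  φ→[1+1+12+12]=26

a_26 = 26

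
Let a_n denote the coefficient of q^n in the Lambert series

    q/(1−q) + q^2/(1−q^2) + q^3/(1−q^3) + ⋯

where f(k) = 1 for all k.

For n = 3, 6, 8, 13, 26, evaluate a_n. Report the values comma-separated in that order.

n=3: 1·3 3·1  f→[1+1]=2
n=6: 6·1 3·2 2·3 1·6  f→[1+1+1+1]=4
n=8: 1·8 2·4 4·2 8·1  f→[1+1+1+1]=4
d|13:{1,13}  Σf=1+1=2
d|26:{26,13,2,1}  Σf=1+1+1+1=4

2, 4, 4, 2, 4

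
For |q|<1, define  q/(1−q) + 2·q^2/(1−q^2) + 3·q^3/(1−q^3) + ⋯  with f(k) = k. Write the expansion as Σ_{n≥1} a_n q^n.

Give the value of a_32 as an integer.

a_32 = 63

[q^32] f(32)=32,f(16)=16,f(8)=8,f(4)=4,f(2)=2,f(1)=1 ⇒ 63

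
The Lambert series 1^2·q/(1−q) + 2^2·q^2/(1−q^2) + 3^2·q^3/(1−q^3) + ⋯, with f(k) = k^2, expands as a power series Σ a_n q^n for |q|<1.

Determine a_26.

q^26  k|26↦f(k): 1:1 2:4 13:169 26:676  a_26=850

a_26 = 850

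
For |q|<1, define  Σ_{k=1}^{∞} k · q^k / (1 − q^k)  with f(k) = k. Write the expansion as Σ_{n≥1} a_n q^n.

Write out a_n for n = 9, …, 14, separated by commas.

13, 18, 12, 28, 14, 24

q^9  k|9↦f(k): 9:9 3:3 1:1  a_9=13
n=10: 10·1 5·2 2·5 1·10  f→[10+5+2+1]=18
[q^11] f(11)=11,f(1)=1 ⇒ 12
q^12  k|12↦f(k): 12:12 6:6 4:4 3:3 2:2 1:1  a_12=28
n=13: 13·1 1·13  f→[13+1]=14
[q^14] f(14)=14,f(7)=7,f(2)=2,f(1)=1 ⇒ 24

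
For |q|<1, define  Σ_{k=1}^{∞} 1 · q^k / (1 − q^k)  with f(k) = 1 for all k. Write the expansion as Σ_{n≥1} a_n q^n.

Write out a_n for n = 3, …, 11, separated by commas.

q^3  k|3↦f(k): 1:1 3:1  a_3=2
[q^4] f(1)=1,f(2)=1,f(4)=1 ⇒ 3
q^5  k|5↦f(k): 1:1 5:1  a_5=2
n=6: 1·6 2·3 3·2 6·1  f→[1+1+1+1]=4
n=7: 7·1 1·7  f→[1+1]=2
n=8: 8·1 4·2 2·4 1·8  f→[1+1+1+1]=4
q^9  k|9↦f(k): 9:1 3:1 1:1  a_9=3
q^10  k|10↦f(k): 1:1 2:1 5:1 10:1  a_10=4
n=11: 11·1 1·11  f→[1+1]=2

2, 3, 2, 4, 2, 4, 3, 4, 2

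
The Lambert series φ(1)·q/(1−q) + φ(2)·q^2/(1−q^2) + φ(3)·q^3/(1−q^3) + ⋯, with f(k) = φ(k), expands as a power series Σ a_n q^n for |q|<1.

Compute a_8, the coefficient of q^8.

n=8: 1·8 2·4 4·2 8·1  φ→[1+1+2+4]=8

a_8 = 8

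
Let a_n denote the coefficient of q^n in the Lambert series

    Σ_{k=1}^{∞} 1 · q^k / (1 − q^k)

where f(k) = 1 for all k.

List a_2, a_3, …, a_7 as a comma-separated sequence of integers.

[q^2] f(2)=1,f(1)=1 ⇒ 2
d|3:{3,1}  Σf=1+1=2
n=4: 1·4 2·2 4·1  f→[1+1+1]=3
[q^5] f(5)=1,f(1)=1 ⇒ 2
[q^6] f(1)=1,f(2)=1,f(3)=1,f(6)=1 ⇒ 4
d|7:{1,7}  Σf=1+1=2

2, 2, 3, 2, 4, 2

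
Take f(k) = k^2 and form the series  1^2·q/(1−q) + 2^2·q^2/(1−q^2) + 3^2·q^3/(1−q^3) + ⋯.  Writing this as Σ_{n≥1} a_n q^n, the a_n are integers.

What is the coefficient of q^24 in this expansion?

a_24 = 850

q^24  k|24↦f(k): 1:1 2:4 3:9 4:16 6:36 8:64 12:144 24:576  a_24=850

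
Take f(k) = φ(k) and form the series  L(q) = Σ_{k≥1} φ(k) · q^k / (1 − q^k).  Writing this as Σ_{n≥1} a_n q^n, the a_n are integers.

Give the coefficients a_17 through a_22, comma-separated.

d|17:{1,17}  Σφ=1+16=17
[q^18] φ(18)=6,φ(9)=6,φ(6)=2,φ(3)=2,φ(2)=1,φ(1)=1 ⇒ 18
d|19:{19,1}  Σφ=18+1=19
n=20: 1·20 2·10 4·5 5·4 10·2 20·1  φ→[1+1+2+4+4+8]=20
[q^21] φ(1)=1,φ(3)=2,φ(7)=6,φ(21)=12 ⇒ 21
q^22  k|22↦φ(k): 1:1 2:1 11:10 22:10  a_22=22

17, 18, 19, 20, 21, 22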